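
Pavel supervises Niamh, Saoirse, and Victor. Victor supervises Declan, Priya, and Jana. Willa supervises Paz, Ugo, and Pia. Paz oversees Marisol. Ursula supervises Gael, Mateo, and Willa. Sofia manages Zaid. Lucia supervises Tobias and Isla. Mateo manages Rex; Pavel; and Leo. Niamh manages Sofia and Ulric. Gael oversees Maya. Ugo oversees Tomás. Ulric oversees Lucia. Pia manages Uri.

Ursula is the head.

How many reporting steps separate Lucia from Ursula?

Chain from Lucia up to Ursula: Lucia → Ulric → Niamh → Pavel → Mateo → Ursula. That is 5 steps up, so Lucia is 5 levels below Ursula.

5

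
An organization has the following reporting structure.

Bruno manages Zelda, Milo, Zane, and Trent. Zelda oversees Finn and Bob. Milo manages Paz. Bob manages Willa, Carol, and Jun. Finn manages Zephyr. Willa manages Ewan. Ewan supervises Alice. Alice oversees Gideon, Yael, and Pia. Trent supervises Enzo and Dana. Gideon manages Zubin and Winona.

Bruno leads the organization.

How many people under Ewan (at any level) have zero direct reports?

The people in Ewan's organization with no one reporting to them are Yael, Pia, Winona, Zubin. That is 4.

4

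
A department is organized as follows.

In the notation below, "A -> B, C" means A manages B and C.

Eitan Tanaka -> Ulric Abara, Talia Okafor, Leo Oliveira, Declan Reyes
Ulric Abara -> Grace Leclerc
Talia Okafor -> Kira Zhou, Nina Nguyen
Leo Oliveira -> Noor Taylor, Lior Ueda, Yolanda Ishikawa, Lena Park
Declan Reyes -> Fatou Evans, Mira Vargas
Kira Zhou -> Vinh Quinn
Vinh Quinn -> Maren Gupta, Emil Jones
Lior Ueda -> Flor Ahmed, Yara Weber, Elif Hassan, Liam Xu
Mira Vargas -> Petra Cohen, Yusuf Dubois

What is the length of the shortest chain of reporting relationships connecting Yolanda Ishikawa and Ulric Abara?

Yolanda Ishikawa is 2 levels below Eitan Tanaka, and Ulric Abara is 1 level below Eitan Tanaka (their lowest common manager). The shortest path runs up from Yolanda Ishikawa to Eitan Tanaka and back down to Ulric Abara: 2 + 1 = 3 links.

3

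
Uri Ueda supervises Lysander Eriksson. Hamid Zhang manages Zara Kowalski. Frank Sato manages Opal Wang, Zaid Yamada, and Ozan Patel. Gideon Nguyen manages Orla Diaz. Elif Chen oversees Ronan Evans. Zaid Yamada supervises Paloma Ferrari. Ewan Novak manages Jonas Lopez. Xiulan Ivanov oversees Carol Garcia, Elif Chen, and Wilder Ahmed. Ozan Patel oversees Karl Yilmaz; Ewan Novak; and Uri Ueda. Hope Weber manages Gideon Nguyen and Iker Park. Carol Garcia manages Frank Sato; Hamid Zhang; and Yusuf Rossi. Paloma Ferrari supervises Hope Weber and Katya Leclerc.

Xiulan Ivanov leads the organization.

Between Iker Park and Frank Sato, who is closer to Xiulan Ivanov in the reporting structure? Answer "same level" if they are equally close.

Frank Sato

Iker Park is 6 levels below Xiulan Ivanov; Frank Sato is 2. Frank Sato is higher.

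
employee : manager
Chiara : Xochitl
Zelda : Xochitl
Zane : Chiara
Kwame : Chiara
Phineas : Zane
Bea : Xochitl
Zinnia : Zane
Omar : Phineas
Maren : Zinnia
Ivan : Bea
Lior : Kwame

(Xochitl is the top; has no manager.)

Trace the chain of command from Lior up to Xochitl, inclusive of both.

Lior reports to Kwame. Kwame reports to Chiara. Chiara reports to Xochitl. Xochitl is at the top.

Lior -> Kwame -> Chiara -> Xochitl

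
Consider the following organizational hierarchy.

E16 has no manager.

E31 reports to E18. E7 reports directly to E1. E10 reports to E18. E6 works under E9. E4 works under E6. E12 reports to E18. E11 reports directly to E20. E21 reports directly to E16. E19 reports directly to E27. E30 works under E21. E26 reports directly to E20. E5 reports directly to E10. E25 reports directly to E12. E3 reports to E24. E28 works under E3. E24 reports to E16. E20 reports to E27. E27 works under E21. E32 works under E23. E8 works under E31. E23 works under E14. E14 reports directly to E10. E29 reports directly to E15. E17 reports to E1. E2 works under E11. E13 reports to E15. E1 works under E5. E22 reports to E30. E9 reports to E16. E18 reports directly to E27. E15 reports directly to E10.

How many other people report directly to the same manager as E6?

0

E6 reports to E9, and E9 has no other direct reports. E6 has 0 peers.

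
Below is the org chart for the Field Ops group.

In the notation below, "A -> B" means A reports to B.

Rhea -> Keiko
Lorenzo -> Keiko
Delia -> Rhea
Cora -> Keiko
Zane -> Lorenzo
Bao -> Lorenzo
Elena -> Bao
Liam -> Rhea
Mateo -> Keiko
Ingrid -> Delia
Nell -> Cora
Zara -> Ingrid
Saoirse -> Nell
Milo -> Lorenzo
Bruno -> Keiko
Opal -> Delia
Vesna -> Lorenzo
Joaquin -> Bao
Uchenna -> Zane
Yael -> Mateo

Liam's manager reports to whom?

Liam reports to Rhea, and Rhea reports to Keiko. So Liam's skip-level manager is Keiko.

Keiko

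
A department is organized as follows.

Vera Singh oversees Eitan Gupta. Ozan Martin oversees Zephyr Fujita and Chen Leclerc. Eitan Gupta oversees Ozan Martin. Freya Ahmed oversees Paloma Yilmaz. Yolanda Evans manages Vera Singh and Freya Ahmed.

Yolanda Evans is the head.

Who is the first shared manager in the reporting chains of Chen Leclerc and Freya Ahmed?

Yolanda Evans

Chen Leclerc's chain of managers is Ozan Martin, Eitan Gupta, Vera Singh, Yolanda Evans. Freya Ahmed's chain of managers is Yolanda Evans. The first manager that appears in both chains is Yolanda Evans.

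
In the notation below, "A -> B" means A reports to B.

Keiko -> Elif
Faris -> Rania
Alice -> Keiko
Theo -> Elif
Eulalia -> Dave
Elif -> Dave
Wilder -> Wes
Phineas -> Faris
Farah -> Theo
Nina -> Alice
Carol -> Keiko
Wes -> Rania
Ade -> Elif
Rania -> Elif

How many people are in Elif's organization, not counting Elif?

12

Elif directly manages Rania, Keiko, Ade, Theo. Under Rania: Wes, Wilder, Faris, Phineas (4). Under Keiko: Alice, Nina, Carol (3). Ade has no reports. Under Theo: Farah (1). So Elif's organization is 4 direct reports plus everyone under them: 5 + 4 + 1 + 2 = 12.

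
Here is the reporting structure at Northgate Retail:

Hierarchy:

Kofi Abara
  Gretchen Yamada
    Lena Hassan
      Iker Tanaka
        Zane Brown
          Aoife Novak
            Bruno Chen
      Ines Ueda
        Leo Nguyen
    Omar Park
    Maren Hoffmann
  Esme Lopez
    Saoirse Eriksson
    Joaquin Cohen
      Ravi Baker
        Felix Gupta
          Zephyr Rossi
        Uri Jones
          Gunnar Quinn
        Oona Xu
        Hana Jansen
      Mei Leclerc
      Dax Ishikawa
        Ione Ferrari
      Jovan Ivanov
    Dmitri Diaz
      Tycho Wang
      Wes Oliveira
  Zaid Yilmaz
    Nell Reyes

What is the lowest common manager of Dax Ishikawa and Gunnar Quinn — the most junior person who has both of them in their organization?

Dax Ishikawa's chain of managers is Joaquin Cohen, Esme Lopez, Kofi Abara. Gunnar Quinn's chain of managers is Uri Jones, Ravi Baker, Joaquin Cohen, Esme Lopez, Kofi Abara. The first manager that appears in both chains is Joaquin Cohen.

Joaquin Cohen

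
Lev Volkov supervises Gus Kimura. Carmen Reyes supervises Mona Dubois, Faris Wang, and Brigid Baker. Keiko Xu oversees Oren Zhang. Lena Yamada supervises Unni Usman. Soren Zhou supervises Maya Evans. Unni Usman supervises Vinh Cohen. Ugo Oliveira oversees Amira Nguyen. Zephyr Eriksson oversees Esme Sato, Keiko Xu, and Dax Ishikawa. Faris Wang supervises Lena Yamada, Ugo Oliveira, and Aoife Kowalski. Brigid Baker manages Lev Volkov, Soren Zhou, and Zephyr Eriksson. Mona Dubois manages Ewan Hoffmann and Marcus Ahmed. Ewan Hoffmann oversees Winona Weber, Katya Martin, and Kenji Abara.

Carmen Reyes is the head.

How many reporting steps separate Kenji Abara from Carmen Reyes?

3

Chain from Kenji Abara up to Carmen Reyes: Kenji Abara → Ewan Hoffmann → Mona Dubois → Carmen Reyes. That is 3 steps up, so Kenji Abara is 3 levels below Carmen Reyes.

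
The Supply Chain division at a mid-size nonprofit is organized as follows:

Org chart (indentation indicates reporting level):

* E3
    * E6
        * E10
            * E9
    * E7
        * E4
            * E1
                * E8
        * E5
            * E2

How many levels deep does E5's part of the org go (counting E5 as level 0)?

The longest chain under E5 runs E5 → E2, which is 1 level below E5.

1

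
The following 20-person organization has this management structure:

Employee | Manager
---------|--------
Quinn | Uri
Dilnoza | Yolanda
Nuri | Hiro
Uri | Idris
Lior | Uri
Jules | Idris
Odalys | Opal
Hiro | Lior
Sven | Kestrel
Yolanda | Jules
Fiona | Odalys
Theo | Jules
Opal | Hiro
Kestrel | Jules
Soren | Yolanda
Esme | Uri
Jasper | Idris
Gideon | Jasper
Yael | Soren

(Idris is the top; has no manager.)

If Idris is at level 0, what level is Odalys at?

5

Chain from Odalys up to Idris: Odalys → Opal → Hiro → Lior → Uri → Idris. That is 5 steps up, so Odalys is 5 levels below Idris.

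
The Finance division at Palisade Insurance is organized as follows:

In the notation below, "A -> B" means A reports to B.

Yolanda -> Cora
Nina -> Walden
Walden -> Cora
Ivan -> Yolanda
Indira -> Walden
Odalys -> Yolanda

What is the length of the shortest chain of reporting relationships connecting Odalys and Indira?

4

Odalys is 2 levels below Cora, and Indira is 2 levels below Cora (their lowest common manager). The shortest path runs up from Odalys to Cora and back down to Indira: 2 + 2 = 4 links.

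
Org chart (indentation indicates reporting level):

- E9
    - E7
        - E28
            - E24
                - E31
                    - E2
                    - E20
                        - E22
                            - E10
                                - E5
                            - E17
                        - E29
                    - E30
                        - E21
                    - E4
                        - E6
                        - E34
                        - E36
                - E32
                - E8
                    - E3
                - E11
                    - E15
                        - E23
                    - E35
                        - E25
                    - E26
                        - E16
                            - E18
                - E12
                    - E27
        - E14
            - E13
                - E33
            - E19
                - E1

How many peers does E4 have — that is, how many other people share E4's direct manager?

E4 reports to E31. E31's other direct reports are E2, E20, E30 — 3 peers.

3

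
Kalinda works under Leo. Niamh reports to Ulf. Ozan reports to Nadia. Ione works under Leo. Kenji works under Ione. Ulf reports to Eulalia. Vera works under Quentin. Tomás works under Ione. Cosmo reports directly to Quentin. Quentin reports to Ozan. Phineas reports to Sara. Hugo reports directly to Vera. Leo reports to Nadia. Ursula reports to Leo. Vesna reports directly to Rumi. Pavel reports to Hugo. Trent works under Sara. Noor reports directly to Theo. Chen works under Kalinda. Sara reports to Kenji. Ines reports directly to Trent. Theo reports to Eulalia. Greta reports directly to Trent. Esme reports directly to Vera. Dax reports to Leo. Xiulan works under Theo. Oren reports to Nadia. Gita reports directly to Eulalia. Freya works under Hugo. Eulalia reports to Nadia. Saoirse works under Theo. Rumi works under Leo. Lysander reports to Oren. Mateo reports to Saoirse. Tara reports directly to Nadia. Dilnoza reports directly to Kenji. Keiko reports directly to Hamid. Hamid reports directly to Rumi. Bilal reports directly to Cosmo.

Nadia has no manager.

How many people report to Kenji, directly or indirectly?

Kenji directly manages Dilnoza, Sara. Dilnoza has no reports. Under Sara: Trent, Ines, Greta, Phineas (4). So Kenji's organization is 2 direct reports plus everyone under them: 1 + 5 = 6.

6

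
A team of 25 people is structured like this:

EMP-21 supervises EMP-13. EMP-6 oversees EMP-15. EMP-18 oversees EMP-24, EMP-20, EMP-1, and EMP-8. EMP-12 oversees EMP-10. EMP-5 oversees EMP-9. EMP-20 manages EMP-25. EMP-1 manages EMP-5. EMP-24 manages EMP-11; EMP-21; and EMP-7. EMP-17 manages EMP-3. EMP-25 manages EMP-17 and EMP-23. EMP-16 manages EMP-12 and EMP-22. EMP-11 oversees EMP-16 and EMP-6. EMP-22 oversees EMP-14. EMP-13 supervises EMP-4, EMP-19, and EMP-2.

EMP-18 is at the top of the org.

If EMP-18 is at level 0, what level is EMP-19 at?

Chain from EMP-19 up to EMP-18: EMP-19 → EMP-13 → EMP-21 → EMP-24 → EMP-18. That is 4 steps up, so EMP-19 is 4 levels below EMP-18.

4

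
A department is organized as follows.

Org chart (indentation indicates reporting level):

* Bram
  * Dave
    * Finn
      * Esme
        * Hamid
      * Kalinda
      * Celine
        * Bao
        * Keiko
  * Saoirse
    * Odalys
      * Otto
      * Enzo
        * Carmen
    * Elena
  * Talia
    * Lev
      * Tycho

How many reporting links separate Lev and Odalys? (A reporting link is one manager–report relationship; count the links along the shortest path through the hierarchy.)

Lev is 2 levels below Bram, and Odalys is 2 levels below Bram (their lowest common manager). The shortest path runs up from Lev to Bram and back down to Odalys: 2 + 2 = 4 links.

4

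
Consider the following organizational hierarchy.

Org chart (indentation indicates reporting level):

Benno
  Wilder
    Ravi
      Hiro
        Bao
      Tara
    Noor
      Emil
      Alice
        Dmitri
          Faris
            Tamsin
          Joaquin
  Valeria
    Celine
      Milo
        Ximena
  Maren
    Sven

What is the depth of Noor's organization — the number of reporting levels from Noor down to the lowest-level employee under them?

The longest chain under Noor runs Noor → Alice → Dmitri → Faris → Tamsin, which is 4 levels below Noor.

4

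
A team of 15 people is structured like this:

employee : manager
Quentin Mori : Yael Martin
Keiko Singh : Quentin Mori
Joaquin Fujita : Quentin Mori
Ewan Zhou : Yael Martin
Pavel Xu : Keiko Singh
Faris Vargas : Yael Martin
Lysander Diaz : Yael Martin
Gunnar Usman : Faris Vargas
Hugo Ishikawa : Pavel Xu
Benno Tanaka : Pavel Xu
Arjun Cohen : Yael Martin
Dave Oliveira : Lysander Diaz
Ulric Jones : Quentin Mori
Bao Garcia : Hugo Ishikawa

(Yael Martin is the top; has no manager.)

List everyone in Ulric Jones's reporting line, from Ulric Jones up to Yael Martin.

Ulric Jones reports to Quentin Mori. Quentin Mori reports to Yael Martin. Yael Martin is at the top.

Ulric Jones -> Quentin Mori -> Yael Martin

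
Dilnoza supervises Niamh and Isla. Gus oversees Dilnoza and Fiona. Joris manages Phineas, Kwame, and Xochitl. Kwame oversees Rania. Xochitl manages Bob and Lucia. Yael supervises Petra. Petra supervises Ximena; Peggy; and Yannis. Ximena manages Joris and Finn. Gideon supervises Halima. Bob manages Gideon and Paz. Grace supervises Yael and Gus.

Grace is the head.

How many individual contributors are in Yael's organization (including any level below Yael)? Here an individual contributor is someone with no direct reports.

8

The people in Yael's organization with no one reporting to them are Yannis, Peggy, Finn, Phineas, Lucia, Paz, Halima, Rania. That is 8.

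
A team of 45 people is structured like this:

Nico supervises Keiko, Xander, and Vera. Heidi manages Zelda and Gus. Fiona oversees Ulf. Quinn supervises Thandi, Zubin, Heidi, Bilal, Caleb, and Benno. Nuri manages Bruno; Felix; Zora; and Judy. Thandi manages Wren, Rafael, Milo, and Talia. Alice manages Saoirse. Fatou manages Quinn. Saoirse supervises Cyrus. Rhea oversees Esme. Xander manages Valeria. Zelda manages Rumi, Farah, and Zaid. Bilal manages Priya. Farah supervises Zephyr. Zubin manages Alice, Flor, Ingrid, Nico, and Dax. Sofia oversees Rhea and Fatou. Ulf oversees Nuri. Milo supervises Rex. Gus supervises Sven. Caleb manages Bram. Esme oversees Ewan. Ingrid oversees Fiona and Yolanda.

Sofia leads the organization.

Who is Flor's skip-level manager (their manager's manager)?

Flor reports to Zubin, and Zubin reports to Quinn. So Flor's skip-level manager is Quinn.

Quinn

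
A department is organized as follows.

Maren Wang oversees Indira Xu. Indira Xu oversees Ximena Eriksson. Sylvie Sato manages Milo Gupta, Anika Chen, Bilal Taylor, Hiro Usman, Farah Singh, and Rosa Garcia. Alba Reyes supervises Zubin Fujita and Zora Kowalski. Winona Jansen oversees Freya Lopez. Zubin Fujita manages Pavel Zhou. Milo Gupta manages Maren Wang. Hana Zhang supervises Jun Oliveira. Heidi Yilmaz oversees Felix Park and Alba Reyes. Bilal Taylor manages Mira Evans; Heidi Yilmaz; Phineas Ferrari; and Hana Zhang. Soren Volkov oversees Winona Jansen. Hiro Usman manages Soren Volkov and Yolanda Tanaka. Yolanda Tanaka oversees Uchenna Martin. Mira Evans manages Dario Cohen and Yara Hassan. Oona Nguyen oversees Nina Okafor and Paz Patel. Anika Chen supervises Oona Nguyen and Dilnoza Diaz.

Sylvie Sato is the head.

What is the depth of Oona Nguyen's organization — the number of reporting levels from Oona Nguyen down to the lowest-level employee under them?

1

The longest chain under Oona Nguyen runs Oona Nguyen → Paz Patel, which is 1 level below Oona Nguyen.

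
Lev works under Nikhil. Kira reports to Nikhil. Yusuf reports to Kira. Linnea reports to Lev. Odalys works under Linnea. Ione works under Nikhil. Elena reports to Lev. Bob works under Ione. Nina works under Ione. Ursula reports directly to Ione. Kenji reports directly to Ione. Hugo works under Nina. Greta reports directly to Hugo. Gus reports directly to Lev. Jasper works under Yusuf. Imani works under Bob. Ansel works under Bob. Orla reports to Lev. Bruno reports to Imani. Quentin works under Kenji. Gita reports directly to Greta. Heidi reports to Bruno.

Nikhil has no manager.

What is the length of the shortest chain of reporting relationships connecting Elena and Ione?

3

Elena is 2 levels below Nikhil, and Ione is 1 level below Nikhil (their lowest common manager). The shortest path runs up from Elena to Nikhil and back down to Ione: 2 + 1 = 3 links.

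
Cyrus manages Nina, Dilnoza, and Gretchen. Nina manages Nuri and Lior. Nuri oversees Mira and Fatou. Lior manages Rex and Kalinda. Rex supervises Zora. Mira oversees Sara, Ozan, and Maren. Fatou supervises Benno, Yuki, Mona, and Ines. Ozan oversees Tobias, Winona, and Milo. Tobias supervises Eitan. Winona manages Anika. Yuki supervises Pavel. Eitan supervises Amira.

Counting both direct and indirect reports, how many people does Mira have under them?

9

Mira directly manages Sara, Ozan, Maren. Sara has no reports. Under Ozan: Milo, Winona, Anika, Tobias, Eitan, Amira (6). Maren has no reports. So Mira's organization is 3 direct reports plus everyone under them: 1 + 7 + 1 = 9.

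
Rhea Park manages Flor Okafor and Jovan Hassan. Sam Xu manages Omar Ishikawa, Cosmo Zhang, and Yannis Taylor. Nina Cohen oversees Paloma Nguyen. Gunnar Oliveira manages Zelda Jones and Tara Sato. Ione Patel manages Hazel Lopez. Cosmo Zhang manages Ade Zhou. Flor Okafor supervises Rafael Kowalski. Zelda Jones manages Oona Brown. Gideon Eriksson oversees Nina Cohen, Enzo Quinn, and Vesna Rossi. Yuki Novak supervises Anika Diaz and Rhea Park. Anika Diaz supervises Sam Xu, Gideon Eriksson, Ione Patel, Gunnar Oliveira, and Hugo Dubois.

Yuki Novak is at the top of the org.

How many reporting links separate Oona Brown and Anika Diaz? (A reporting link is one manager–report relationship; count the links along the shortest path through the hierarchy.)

3

Oona Brown is in Anika Diaz's organization: the chain from Oona Brown up to Anika Diaz is Oona Brown → Zelda Jones → Gunnar Oliveira → Anika Diaz, which is 3 links.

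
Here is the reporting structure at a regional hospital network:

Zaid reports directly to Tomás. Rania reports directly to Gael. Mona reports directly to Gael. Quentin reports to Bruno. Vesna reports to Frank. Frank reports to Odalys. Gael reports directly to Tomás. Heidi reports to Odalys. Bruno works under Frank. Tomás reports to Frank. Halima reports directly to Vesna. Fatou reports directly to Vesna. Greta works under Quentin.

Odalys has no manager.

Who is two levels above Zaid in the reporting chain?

Frank

Zaid reports to Tomás, and Tomás reports to Frank. So Zaid's skip-level manager is Frank.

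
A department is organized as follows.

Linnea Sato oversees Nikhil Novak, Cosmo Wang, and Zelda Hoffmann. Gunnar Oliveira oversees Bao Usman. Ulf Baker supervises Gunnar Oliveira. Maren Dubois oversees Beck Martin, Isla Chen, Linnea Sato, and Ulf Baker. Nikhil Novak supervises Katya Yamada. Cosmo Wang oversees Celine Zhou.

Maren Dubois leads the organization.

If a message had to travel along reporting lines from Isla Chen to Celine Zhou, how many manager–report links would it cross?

4

Isla Chen is 1 level below Maren Dubois, and Celine Zhou is 3 levels below Maren Dubois (their lowest common manager). The shortest path runs up from Isla Chen to Maren Dubois and back down to Celine Zhou: 1 + 3 = 4 links.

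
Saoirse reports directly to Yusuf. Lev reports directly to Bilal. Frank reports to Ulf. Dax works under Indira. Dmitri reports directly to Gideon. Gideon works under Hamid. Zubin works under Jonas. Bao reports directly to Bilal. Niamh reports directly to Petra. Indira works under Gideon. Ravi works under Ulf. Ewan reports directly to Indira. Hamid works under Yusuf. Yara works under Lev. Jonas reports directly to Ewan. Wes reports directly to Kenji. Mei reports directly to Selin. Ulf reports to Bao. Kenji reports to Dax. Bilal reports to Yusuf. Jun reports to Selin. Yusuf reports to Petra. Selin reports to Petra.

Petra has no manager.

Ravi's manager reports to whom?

Ravi reports to Ulf, and Ulf reports to Bao. So Ravi's skip-level manager is Bao.

Bao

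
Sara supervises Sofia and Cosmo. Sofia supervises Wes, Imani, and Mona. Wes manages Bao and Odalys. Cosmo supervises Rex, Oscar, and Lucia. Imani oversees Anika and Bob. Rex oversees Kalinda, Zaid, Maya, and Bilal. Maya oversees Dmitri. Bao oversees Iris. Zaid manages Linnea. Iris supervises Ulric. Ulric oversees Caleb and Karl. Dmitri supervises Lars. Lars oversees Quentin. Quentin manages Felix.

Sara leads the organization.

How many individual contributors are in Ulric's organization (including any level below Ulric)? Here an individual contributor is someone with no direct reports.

2

The people in Ulric's organization with no one reporting to them are Karl, Caleb. That is 2.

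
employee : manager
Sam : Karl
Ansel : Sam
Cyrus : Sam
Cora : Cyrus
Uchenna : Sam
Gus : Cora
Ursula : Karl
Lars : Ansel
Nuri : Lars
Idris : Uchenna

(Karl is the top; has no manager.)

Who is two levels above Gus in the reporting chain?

Cyrus

Gus reports to Cora, and Cora reports to Cyrus. So Gus's skip-level manager is Cyrus.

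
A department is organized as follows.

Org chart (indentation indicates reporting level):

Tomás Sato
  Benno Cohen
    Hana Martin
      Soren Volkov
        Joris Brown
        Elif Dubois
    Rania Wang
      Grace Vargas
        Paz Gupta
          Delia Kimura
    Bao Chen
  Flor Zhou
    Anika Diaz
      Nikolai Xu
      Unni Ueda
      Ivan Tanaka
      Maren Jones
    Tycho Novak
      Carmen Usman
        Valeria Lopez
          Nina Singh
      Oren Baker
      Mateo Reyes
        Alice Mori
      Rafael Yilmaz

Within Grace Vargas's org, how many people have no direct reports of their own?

1

The only person in Grace Vargas's organization with no one reporting to them is Delia Kimura. That is 1.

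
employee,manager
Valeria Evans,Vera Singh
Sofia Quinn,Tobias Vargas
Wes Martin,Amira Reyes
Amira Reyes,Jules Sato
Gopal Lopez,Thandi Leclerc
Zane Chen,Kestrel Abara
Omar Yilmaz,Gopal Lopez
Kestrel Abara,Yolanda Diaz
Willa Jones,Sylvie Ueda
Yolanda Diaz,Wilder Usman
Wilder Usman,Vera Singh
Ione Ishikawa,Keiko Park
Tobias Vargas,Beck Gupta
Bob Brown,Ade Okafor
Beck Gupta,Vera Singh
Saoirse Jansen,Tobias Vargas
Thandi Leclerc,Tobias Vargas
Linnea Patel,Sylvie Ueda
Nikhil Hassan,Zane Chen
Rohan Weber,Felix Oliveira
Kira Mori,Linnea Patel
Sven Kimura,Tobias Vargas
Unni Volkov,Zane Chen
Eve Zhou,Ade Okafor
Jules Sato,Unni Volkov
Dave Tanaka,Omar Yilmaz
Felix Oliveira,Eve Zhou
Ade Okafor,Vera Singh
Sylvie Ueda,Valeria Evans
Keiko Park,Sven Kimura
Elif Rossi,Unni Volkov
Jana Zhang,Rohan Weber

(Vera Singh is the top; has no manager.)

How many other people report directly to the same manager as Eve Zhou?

1

Eve Zhou reports to Ade Okafor. Ade Okafor's other direct reports are Bob Brown — 1 peer.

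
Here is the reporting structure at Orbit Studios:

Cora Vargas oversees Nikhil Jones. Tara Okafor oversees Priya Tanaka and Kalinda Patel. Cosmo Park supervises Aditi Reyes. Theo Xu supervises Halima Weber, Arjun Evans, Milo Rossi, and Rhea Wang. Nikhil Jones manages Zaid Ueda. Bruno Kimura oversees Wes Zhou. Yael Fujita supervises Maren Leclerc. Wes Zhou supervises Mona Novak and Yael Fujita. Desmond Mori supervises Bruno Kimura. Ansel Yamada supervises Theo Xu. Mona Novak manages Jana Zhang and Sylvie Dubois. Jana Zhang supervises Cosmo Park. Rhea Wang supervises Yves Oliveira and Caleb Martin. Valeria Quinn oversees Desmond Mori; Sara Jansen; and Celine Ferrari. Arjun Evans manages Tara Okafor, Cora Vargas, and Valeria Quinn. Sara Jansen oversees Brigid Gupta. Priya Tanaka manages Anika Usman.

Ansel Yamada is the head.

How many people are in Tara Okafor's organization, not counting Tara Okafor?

3

Tara Okafor directly manages Priya Tanaka, Kalinda Patel. Under Priya Tanaka: Anika Usman (1). Kalinda Patel has no reports. So Tara Okafor's organization is 2 direct reports plus everyone under them: 2 + 1 = 3.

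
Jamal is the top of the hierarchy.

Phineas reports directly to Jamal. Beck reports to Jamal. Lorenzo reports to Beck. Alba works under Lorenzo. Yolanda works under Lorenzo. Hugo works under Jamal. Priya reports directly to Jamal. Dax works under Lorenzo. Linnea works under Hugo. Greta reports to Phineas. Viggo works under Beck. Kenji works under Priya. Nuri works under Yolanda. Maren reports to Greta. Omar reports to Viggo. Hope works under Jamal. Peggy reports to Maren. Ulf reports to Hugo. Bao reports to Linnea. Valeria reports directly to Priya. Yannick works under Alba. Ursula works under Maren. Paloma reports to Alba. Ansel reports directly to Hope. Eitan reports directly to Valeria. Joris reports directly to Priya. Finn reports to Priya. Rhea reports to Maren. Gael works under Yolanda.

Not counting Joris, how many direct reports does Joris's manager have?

3

Joris reports to Priya. Priya's other direct reports are Kenji, Valeria, Finn — 3 peers.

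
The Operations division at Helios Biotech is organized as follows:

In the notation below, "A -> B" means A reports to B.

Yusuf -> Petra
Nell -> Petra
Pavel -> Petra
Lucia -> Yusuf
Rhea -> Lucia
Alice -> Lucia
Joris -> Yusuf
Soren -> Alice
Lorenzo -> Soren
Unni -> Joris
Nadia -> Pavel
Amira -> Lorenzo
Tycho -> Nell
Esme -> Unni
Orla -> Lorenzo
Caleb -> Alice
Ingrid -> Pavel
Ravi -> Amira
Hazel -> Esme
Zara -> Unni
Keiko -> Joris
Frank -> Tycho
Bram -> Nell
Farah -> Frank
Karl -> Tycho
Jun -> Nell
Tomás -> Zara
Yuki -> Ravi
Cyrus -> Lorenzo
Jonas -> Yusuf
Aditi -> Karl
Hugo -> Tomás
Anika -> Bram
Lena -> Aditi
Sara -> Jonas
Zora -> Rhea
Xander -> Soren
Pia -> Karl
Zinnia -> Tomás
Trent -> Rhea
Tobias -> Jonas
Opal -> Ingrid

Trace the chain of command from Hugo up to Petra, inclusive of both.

Hugo reports to Tomás. Tomás reports to Zara. Zara reports to Unni. Unni reports to Joris. Joris reports to Yusuf. Yusuf reports to Petra. Petra is at the top.

Hugo -> Tomás -> Zara -> Unni -> Joris -> Yusuf -> Petra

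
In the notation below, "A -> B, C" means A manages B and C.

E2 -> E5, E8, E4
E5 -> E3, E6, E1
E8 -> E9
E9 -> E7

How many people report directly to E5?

E5 directly manages E3, E6, E1. That is 3 direct reports.

3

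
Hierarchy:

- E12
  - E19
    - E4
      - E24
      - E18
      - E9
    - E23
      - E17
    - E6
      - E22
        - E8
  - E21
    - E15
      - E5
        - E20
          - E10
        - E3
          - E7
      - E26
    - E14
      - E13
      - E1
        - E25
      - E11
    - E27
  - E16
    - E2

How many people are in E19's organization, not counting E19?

9

E19 directly manages E4, E23, E6. Under E4: E9, E18, E24 (3). Under E23: E17 (1). Under E6: E22, E8 (2). So E19's organization is 3 direct reports plus everyone under them: 4 + 2 + 3 = 9.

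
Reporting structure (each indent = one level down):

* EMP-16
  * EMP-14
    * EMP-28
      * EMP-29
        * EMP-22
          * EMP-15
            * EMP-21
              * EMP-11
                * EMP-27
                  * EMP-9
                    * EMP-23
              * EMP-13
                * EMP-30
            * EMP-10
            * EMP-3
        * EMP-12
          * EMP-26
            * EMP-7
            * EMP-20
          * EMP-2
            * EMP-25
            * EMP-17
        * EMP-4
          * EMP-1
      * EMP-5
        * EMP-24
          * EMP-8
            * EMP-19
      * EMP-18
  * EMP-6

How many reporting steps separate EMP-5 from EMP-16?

Chain from EMP-5 up to EMP-16: EMP-5 → EMP-28 → EMP-14 → EMP-16. That is 3 steps up, so EMP-5 is 3 levels below EMP-16.

3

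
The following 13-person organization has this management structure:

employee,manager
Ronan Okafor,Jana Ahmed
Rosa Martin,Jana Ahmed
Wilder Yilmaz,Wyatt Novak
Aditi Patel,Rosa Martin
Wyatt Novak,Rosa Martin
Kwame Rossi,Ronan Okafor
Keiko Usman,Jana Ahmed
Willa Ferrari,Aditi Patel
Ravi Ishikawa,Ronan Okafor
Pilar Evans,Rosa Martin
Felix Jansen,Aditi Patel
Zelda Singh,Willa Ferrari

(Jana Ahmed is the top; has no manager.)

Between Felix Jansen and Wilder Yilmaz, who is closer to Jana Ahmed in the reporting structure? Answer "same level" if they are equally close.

Both Felix Jansen and Wilder Yilmaz are 3 levels below Jana Ahmed.

same level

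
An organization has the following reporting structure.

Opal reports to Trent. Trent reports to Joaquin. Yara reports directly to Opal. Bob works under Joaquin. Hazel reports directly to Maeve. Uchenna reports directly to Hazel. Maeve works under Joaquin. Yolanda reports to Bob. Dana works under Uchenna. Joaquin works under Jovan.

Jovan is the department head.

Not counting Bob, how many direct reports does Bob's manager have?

2

Bob reports to Joaquin. Joaquin's other direct reports are Maeve, Trent — 2 peers.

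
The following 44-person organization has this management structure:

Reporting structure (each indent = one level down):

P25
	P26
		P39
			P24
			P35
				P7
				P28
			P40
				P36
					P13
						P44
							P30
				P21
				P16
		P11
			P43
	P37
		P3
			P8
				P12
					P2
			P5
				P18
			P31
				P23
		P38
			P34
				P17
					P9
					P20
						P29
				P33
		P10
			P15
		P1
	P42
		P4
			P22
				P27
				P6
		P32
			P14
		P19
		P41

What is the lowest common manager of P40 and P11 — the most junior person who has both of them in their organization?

P26

P40's chain of managers is P39, P26, P25. P11's chain of managers is P26, P25. The first manager that appears in both chains is P26.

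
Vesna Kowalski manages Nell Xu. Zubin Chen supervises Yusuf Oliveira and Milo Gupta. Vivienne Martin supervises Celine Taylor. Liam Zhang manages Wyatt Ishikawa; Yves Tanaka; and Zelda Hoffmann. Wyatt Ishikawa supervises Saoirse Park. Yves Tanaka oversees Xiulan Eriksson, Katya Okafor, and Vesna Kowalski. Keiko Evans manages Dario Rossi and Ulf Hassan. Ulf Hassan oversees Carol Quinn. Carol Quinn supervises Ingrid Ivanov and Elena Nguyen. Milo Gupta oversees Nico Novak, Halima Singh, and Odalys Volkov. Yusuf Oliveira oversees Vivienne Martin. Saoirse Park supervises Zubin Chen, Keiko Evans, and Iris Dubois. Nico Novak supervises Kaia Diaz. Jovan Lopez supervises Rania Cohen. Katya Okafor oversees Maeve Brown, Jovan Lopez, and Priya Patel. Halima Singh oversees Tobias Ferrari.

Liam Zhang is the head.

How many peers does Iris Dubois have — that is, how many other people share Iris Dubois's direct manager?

Iris Dubois reports to Saoirse Park. Saoirse Park's other direct reports are Zubin Chen, Keiko Evans — 2 peers.

2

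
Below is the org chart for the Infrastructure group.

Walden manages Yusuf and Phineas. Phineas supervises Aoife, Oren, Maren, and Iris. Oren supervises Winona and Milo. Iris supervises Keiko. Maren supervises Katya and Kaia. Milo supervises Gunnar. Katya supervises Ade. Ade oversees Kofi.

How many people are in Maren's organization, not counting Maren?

4

Maren directly manages Katya, Kaia. Under Katya: Ade, Kofi (2). Kaia has no reports. So Maren's organization is 2 direct reports plus everyone under them: 3 + 1 = 4.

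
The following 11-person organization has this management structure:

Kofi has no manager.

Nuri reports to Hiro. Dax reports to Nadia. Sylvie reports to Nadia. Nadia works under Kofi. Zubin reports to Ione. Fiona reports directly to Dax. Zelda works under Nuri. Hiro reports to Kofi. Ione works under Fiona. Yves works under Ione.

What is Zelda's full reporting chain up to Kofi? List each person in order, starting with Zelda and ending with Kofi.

Zelda -> Nuri -> Hiro -> Kofi

Zelda reports to Nuri. Nuri reports to Hiro. Hiro reports to Kofi. Kofi is at the top.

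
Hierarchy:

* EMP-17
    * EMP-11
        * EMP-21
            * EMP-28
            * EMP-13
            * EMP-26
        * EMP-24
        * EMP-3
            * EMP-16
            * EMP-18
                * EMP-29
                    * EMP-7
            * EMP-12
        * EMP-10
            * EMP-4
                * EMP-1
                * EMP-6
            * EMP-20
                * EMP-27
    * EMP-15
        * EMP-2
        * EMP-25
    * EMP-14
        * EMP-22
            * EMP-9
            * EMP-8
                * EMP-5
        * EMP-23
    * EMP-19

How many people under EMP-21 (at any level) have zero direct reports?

3

The people in EMP-21's organization with no one reporting to them are EMP-26, EMP-13, EMP-28. That is 3.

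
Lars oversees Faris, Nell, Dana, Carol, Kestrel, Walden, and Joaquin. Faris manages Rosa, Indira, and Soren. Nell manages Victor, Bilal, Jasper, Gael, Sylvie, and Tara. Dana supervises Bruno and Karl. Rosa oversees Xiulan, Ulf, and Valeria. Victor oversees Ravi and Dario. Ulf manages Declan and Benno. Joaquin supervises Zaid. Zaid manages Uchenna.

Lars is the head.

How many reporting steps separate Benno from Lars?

Chain from Benno up to Lars: Benno → Ulf → Rosa → Faris → Lars. That is 4 steps up, so Benno is 4 levels below Lars.

4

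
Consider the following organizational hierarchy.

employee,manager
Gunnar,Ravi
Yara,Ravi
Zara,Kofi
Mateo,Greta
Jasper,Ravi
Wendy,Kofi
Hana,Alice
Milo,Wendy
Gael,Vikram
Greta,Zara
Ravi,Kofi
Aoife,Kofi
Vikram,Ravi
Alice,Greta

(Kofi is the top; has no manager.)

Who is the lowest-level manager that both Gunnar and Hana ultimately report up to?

Gunnar's chain of managers is Ravi, Kofi. Hana's chain of managers is Alice, Greta, Zara, Kofi. The first manager that appears in both chains is Kofi.

Kofi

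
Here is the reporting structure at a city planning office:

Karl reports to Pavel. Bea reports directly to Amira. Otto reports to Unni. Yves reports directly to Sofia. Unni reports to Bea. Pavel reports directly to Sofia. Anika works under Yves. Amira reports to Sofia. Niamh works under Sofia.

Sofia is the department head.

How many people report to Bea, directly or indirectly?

Bea directly manages Unni. Under Unni: Otto (1). That's 2 in total.

2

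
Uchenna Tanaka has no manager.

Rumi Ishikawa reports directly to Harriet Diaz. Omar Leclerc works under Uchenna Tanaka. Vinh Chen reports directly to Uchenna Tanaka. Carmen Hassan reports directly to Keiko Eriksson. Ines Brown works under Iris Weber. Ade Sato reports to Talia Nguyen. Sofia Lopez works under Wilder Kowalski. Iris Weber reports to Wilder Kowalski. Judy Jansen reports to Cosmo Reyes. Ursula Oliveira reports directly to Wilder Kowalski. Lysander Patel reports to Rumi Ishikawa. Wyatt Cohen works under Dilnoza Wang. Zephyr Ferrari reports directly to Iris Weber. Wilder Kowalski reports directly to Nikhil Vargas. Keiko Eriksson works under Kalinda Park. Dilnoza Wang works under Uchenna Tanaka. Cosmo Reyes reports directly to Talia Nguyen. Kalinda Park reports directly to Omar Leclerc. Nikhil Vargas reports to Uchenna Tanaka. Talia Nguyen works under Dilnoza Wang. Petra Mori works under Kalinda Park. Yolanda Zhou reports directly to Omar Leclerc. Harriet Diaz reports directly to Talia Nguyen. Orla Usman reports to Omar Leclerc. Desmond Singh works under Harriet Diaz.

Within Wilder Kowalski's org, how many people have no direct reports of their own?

4

The people in Wilder Kowalski's organization with no one reporting to them are Sofia Lopez, Zephyr Ferrari, Ines Brown, Ursula Oliveira. That is 4.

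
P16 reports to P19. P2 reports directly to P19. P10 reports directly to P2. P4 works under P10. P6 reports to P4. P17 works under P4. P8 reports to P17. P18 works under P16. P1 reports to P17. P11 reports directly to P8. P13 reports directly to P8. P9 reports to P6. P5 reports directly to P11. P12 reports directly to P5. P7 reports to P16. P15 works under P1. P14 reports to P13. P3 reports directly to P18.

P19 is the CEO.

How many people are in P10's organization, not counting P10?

12

P10 directly manages P4. Under P4: P17, P1, P15, P8, P13, P14, P11, P5, P12, P6, P9 (11). That's 12 in total.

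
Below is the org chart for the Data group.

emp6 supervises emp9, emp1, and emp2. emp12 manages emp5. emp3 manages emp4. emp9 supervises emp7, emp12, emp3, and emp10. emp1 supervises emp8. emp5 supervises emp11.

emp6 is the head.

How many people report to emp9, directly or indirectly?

7

emp9 directly manages emp7, emp12, emp3, emp10. emp7 has no reports. Under emp12: emp5, emp11 (2). Under emp3: emp4 (1). emp10 has no reports. So emp9's organization is 4 direct reports plus everyone under them: 1 + 3 + 2 + 1 = 7.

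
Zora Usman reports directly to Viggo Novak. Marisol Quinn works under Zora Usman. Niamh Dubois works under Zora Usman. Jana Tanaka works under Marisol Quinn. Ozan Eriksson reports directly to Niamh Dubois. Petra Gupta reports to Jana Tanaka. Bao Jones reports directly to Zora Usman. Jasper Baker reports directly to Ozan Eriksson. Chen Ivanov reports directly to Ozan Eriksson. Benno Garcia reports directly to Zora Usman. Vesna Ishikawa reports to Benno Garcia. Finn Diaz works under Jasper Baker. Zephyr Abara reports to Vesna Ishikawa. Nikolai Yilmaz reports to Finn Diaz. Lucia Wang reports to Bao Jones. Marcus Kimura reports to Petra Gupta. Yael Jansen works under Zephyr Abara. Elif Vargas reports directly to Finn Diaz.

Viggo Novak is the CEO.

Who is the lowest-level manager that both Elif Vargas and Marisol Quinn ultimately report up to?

Elif Vargas's chain of managers is Finn Diaz, Jasper Baker, Ozan Eriksson, Niamh Dubois, Zora Usman, Viggo Novak. Marisol Quinn's chain of managers is Zora Usman, Viggo Novak. The first manager that appears in both chains is Zora Usman.

Zora Usman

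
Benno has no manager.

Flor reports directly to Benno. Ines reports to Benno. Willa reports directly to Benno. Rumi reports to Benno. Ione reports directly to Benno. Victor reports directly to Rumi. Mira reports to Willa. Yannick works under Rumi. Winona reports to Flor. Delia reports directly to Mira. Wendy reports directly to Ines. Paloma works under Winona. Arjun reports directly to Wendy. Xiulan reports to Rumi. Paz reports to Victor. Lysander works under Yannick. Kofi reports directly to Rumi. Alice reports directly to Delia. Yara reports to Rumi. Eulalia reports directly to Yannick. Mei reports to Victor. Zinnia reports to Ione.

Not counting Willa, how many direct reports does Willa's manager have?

Willa reports to Benno. Benno's other direct reports are Flor, Ines, Rumi, Ione — 4 peers.

4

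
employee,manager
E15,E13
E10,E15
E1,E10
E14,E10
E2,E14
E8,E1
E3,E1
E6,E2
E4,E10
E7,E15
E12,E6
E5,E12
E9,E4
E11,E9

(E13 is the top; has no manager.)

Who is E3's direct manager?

E3 reports directly to E1.

E1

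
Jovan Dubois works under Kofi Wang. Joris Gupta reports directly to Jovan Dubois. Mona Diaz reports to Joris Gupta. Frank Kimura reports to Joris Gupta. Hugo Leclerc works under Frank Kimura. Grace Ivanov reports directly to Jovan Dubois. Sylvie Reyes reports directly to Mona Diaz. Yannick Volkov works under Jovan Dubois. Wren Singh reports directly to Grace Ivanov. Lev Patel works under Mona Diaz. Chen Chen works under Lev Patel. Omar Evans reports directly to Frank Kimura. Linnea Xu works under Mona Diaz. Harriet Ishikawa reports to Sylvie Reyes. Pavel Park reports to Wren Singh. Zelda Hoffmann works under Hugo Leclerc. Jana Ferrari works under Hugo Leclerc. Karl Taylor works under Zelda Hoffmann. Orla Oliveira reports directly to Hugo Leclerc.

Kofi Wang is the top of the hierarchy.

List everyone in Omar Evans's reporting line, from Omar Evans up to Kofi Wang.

Omar Evans -> Frank Kimura -> Joris Gupta -> Jovan Dubois -> Kofi Wang

Omar Evans reports to Frank Kimura. Frank Kimura reports to Joris Gupta. Joris Gupta reports to Jovan Dubois. Jovan Dubois reports to Kofi Wang. Kofi Wang is at the top.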